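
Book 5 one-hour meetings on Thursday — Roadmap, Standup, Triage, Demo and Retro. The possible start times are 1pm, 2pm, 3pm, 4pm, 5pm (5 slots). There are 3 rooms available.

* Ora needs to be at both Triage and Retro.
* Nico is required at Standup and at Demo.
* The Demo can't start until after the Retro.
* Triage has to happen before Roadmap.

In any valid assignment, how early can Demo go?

Precedence pushes Demo to at least 2pm.
Demo at 2pm is achievable: Standup -> 1pm; Roadmap -> 3pm; Triage -> 2pm; Demo -> 2pm; Retro -> 1pm.

2pm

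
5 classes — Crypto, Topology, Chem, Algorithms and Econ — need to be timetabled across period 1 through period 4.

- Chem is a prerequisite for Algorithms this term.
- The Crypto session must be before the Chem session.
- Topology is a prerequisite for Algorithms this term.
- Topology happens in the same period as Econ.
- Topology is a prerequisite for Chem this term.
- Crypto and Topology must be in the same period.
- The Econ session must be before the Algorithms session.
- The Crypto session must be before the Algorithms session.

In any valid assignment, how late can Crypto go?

period 2

Downstream work caps Crypto at period 2.
Crypto at period 2 is achievable: Topology=period 2; Chem=period 3; Algorithms=period 4; Econ=period 2; Crypto=period 2.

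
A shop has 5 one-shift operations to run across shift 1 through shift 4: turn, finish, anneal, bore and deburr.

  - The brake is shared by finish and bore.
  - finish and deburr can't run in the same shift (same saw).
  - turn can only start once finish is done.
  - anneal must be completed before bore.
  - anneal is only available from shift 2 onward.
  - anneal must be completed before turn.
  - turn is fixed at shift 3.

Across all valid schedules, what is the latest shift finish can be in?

Downstream work caps finish at shift 2.
finish at shift 2 is achievable: turn=shift 3, anneal=shift 2, finish=shift 2, bore=shift 3, deburr=shift 1.

shift 2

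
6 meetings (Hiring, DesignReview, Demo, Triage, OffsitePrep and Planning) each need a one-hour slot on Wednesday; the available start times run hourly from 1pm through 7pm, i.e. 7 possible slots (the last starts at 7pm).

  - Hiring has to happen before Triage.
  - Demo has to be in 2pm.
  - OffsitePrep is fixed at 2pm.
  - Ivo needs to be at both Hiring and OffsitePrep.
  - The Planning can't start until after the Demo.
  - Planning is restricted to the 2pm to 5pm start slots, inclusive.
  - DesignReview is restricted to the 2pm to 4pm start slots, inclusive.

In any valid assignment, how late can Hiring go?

Downstream work caps Hiring at 6pm.
Hiring at 6pm is achievable: Hiring=6pm; DesignReview=2pm; Planning=3pm; OffsitePrep=2pm; Triage=7pm; Demo=2pm.

6pm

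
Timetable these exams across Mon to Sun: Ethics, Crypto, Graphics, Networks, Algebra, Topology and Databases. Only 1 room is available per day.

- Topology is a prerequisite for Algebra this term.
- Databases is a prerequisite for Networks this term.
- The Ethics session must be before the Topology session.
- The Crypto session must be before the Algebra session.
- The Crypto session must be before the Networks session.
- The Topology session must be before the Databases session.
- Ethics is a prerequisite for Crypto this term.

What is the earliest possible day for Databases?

Wed

Precedence pushes Databases to at least Wed; downstream work caps Databases at Sat.
Databases at Wed is achievable: Databases -> Wed; Topology -> Tue; Graphics -> Sun; Algebra -> Sat; Networks -> Fri; Crypto -> Thu; Ethics -> Mon.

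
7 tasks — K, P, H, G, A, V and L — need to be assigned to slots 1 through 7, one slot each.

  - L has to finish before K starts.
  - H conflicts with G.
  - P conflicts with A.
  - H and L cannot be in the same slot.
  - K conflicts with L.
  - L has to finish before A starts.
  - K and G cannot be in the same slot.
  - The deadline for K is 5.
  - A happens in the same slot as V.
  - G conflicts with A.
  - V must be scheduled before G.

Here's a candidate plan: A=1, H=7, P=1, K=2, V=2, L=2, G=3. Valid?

No — it violates: L has to finish before A starts

K conflicts with L — violated.
L has to finish before A starts — violated.
L has to finish before K starts — violated.
H and L cannot be in the same slot — holds.
P conflicts with A — violated.
G conflicts with A — holds.
H conflicts with G — holds.
K and G cannot be in the same slot — holds.
V must be scheduled before G — holds.
The deadline for K is 5 — holds.
A happens in the same slot as V — violated.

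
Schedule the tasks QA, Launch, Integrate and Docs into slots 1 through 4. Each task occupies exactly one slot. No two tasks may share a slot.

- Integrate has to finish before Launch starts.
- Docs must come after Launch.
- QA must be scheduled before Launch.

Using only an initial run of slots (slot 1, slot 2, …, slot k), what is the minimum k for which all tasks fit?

The precedence chain requires at least 3 distinct slots.
With at most 1 per slot and 4 tasks, at least 4 slots are needed.
4 works (last occupied slot: 4): for example Integrate in 2; QA in 1; Launch in 3; Docs in 4.

4 slots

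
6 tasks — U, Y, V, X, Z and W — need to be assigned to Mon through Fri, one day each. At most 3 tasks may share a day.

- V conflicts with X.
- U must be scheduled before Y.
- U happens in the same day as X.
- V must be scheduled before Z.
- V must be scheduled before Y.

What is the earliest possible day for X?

Mon

X must be in the same day as U, which can't be after Thu, so X is at most Thu.
X at Mon is achievable: X=Mon, Z=Wed, U=Mon, Y=Wed, V=Tue, W=Mon.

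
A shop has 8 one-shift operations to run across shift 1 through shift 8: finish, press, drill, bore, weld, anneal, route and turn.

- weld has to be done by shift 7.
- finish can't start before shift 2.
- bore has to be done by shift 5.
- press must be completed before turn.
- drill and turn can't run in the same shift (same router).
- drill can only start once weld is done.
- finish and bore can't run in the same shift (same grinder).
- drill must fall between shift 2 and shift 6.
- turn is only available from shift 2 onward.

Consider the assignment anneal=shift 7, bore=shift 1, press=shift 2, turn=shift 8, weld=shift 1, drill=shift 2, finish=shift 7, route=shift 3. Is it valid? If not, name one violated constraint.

turn is only available from shift 2 onward — holds.
drill can only start once weld is done — holds.
finish can't start before shift 2 — holds.
drill and turn can't run in the same shift (same router) — holds.
press must be completed before turn — holds.
weld has to be done by shift 7 — holds.
finish and bore can't run in the same shift (same grinder) — holds.
bore has to be done by shift 5 — holds.
drill must fall between shift 2 and shift 6 — holds.

Yes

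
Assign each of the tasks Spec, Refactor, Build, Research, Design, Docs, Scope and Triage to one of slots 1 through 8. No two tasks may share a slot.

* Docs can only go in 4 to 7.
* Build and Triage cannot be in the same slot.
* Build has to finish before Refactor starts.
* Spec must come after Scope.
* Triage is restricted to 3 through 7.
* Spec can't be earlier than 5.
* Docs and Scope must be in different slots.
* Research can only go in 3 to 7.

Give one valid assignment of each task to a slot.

Scope in 2, Triage in 6, Refactor in 7, Build in 1, Docs in 4, Design in 8, Research in 3, Spec in 5

Checking: Scope(2) before Spec(5); Build(1) before Refactor(7); Build(1) != Triage(6); Docs(4) != Scope(2); Triage=6 in [3,7]; Docs=4 in [4,7]; Research=3 in [3,7]; Spec=5 in [5,8]; max 1 per slot (cap 1).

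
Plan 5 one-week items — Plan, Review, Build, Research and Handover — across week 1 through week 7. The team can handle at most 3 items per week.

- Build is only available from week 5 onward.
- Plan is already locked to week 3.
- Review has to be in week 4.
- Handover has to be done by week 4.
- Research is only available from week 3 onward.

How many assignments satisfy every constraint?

60

Splitting on Build: it can be week 5 (20), week 6 (20), week 7 (20). Listing each branch's schedules as (Plan, Review, Research, Handover) by week number:
Build=week 5: (3,4,3,1) (3,4,3,2) (3,4,3,3) (3,4,3,4) (3,4,4,1) (3,4,4,2) (3,4,4,3) (3,4,4,4) (3,4,5,1) (3,4,5,2) (3,4,5,3) (3,4,5,4) (3,4,6,1) (3,4,6,2) (3,4,6,3) (3,4,6,4) (3,4,7,1) (3,4,7,2) (3,4,7,3) (3,4,7,4) — 20.
Build=week 6: (3,4,3,1) (3,4,3,2) (3,4,3,3) (3,4,3,4) (3,4,4,1) (3,4,4,2) (3,4,4,3) (3,4,4,4) (3,4,5,1) (3,4,5,2) (3,4,5,3) (3,4,5,4) (3,4,6,1) (3,4,6,2) (3,4,6,3) (3,4,6,4) (3,4,7,1) (3,4,7,2) (3,4,7,3) (3,4,7,4) — 20.
Build=week 7: (3,4,3,1) (3,4,3,2) (3,4,3,3) (3,4,3,4) (3,4,4,1) (3,4,4,2) (3,4,4,3) (3,4,4,4) (3,4,5,1) (3,4,5,2) (3,4,5,3) (3,4,5,4) (3,4,6,1) (3,4,6,2) (3,4,6,3) (3,4,6,4) (3,4,7,1) (3,4,7,2) (3,4,7,3) (3,4,7,4) — 20.
Summing: 20 + 20 + 20 = 60.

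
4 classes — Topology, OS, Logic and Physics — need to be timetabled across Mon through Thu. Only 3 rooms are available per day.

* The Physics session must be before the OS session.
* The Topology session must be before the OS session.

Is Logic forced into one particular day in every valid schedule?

No

Logic can be Mon (e.g. Logic=Mon, Physics=Mon, Topology=Mon, OS=Tue) or Tue (e.g. OS=Tue; Logic=Tue; Topology=Mon; Physics=Mon).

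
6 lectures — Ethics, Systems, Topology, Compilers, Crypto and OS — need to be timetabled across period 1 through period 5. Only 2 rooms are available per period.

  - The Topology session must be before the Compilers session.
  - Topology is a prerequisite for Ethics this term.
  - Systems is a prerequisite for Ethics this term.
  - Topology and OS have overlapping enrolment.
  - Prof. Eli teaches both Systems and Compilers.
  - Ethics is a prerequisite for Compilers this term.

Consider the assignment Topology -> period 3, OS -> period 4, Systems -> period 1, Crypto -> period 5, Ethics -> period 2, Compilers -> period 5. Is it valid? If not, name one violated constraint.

Only 2 rooms are available per period — holds.
Systems is a prerequisite for Ethics this term — holds.
Ethics is a prerequisite for Compilers this term — holds.
Topology is a prerequisite for Ethics this term — violated.
Topology and OS have overlapping enrolment — holds.
The Topology session must be before the Compilers session — holds.
Prof. Eli teaches both Systems and Compilers — holds.

Invalid. Topology is a prerequisite for Ethics this term.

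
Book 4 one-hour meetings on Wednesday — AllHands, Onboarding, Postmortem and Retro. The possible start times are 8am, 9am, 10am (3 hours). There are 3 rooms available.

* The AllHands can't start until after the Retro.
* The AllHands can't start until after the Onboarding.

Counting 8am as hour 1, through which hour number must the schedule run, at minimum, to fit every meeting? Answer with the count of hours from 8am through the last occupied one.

2

The precedence chain requires at least 2 distinct hours.
With at most 3 per hour and 4 meetings, at least 2 hours are needed.
2 works (last occupied hour: 9am): for example Postmortem -> 8am, AllHands -> 9am, Onboarding -> 8am, Retro -> 8am.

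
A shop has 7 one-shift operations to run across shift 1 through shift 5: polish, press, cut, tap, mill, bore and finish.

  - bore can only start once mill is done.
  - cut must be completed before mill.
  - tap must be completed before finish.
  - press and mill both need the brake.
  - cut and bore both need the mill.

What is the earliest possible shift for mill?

Precedence pushes mill to at least shift 2; downstream work caps mill at shift 4.
mill at shift 2 is achievable: press -> shift 1; bore -> shift 3; tap -> shift 1; polish -> shift 1; cut -> shift 1; mill -> shift 2; finish -> shift 2.

shift 2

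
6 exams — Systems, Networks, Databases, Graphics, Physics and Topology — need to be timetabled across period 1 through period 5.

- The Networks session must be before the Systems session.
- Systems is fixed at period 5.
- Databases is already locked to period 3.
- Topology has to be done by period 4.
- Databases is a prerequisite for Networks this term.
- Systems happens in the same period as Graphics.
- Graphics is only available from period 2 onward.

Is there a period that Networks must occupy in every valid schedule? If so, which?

period 4

Databases is fixed at period 3 and must come before Networks, so Networks is at least period 4.
Systems is fixed at period 5 and must come after Networks, so Networks is at most period 4.
So Networks must be period 4.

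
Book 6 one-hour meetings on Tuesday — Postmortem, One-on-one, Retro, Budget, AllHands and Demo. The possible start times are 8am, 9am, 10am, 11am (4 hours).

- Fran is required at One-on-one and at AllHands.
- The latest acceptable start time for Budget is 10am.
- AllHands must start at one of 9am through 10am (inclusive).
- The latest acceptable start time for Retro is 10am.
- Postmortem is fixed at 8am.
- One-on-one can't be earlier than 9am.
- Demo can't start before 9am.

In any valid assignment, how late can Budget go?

Budget's own window allows nothing later than 10am.
Budget at 10am is achievable: Budget -> 10am, Postmortem -> 8am, Retro -> 8am, Demo -> 9am, One-on-one -> 10am, AllHands -> 9am.

10am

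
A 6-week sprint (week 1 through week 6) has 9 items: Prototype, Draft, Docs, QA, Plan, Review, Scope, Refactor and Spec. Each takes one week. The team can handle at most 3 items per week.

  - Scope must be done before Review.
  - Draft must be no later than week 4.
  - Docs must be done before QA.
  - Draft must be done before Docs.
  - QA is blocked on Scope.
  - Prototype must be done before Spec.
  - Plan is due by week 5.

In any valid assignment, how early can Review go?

week 2

Precedence pushes Review to at least week 2.
Review at week 2 is achievable: Docs -> week 2, QA -> week 3, Draft -> week 1, Plan -> week 1, Spec -> week 3, Refactor -> week 3, Scope -> week 1, Prototype -> week 2, Review -> week 2.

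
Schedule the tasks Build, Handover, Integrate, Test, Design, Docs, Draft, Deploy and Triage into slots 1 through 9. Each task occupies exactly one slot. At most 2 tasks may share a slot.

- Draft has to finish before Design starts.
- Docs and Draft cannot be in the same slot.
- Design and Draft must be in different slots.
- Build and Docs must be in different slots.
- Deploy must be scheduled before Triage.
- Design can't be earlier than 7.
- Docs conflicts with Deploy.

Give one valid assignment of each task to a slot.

Integrate -> 3, Docs -> 4, Handover -> 3, Triage -> 2, Design -> 7, Build -> 2, Test -> 4, Deploy -> 1, Draft -> 1

Checking: Deploy(1) before Triage(2); Draft(1) before Design(7); Build(2) != Docs(4); Docs(4) != Deploy(1); Docs(4) != Draft(1); Design(7) != Draft(1); Design=7 in [7,9]; max 2 per slot (cap 2).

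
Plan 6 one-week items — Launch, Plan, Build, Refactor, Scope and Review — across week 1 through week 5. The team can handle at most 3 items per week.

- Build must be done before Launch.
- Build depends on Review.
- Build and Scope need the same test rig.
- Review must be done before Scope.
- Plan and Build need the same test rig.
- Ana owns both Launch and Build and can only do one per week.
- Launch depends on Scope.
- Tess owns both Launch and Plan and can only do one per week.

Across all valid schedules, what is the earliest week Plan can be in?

week 1

Plan at week 1 is achievable: Scope in week 3, Launch in week 4, Build in week 2, Plan in week 1, Review in week 1, Refactor in week 1.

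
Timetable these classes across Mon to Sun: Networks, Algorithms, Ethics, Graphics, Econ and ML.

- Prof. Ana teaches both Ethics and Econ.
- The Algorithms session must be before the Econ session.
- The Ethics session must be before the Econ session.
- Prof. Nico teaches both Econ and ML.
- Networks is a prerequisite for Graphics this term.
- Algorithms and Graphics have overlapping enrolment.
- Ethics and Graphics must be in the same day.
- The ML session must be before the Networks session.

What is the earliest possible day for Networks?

Tue

Precedence pushes Networks to at least Tue; downstream work caps Networks at Fri.
Networks at Tue is achievable: Econ in Thu, Ethics in Wed, ML in Mon, Networks in Tue, Algorithms in Mon, Graphics in Wed.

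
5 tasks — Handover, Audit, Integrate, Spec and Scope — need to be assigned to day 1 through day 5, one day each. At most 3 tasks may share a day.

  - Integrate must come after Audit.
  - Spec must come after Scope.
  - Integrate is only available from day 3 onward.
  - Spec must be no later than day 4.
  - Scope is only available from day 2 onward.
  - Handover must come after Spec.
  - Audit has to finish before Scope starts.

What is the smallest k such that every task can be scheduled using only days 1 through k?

4

The precedence chain requires at least 4 distinct days.
With at most 3 per day and 5 tasks, at least 2 days are needed.
4 works (last occupied day: day 4): for example Audit=day 1, Spec=day 3, Integrate=day 3, Scope=day 2, Handover=day 4.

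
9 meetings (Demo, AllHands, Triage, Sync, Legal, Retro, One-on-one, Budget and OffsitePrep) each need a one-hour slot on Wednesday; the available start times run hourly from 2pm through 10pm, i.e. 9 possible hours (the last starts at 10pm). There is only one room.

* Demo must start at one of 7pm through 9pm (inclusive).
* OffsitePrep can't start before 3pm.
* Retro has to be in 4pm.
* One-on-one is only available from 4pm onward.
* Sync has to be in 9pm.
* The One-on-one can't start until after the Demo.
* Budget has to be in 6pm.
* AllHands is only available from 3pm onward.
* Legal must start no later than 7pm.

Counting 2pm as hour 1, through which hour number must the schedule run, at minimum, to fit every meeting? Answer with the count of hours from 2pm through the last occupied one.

9

The precedence chain requires at least 2 distinct hours.
With at most 1 per hour and 9 meetings, at least 9 hours are needed.
Sync can't be placed before 9pm — that is hour 8 counting from 2pm — so the schedule must run through at least 8 hours.
9 works (last occupied hour: 10pm): for example Budget=6pm, Triage=10pm, One-on-one=8pm, AllHands=3pm, Retro=4pm, Demo=7pm, Sync=9pm, Legal=2pm, OffsitePrep=5pm.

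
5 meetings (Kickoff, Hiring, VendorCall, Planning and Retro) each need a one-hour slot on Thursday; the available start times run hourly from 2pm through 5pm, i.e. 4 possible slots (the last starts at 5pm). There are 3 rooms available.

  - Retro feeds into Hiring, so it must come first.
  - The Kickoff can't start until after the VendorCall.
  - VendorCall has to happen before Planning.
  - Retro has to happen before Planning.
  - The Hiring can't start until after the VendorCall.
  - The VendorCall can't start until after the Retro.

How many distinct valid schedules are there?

Splitting on Kickoff: it can be 4pm (4), 5pm (6). Listing each branch's schedules as (Hiring, VendorCall, Planning, Retro):
Kickoff=4pm: (4pm,3pm,4pm,2pm) (4pm,3pm,5pm,2pm) (5pm,3pm,4pm,2pm) (5pm,3pm,5pm,2pm) — 4.
Kickoff=5pm: (4pm,3pm,4pm,2pm) (4pm,3pm,5pm,2pm) (5pm,3pm,4pm,2pm) (5pm,3pm,5pm,2pm) (5pm,4pm,5pm,2pm) (5pm,4pm,5pm,3pm) — 6.
Summing: 4 + 6 = 10.

10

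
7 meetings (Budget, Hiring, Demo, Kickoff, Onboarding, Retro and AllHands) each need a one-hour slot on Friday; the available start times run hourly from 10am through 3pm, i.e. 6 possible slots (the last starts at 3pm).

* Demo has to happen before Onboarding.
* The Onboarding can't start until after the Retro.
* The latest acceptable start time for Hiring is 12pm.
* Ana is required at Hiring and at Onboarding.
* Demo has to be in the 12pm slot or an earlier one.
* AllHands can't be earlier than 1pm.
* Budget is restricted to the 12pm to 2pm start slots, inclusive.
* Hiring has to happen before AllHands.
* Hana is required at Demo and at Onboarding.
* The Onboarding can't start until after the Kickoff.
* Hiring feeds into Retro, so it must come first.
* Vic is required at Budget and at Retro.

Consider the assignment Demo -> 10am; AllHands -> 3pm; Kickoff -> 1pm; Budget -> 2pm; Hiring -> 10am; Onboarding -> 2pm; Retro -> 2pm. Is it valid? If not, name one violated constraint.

No. Vic is required at Budget and at Retro is not satisfied.

Budget is restricted to the 12pm to 2pm start slots, inclusive — holds.
Demo has to happen before Onboarding — holds.
Ana is required at Hiring and at Onboarding — holds.
Vic is required at Budget and at Retro — violated.
Demo has to be in the 12pm slot or an earlier one — holds.
AllHands can't be earlier than 1pm — holds.
Hiring feeds into Retro, so it must come first — holds.
Hiring has to happen before AllHands — holds.
Hana is required at Demo and at Onboarding — holds.
The Onboarding can't start until after the Kickoff — holds.
The latest acceptable start time for Hiring is 12pm — holds.
The Onboarding can't start until after the Retro — violated.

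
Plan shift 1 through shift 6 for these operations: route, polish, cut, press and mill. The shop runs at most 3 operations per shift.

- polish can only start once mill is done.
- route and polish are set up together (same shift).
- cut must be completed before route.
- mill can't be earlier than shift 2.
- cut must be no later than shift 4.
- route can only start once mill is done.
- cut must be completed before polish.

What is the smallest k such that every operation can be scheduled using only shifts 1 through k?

The precedence chain requires at least 2 distinct shifts.
With at most 3 per shift and 5 operations, at least 2 shifts are needed.
Propagating the time windows through the other constraints, route can't land before shift 3, so the schedule must run through at least shift 3.
3 works (last occupied shift: shift 3): for example polish -> shift 3, press -> shift 1, mill -> shift 2, cut -> shift 1, route -> shift 3.

3 shifts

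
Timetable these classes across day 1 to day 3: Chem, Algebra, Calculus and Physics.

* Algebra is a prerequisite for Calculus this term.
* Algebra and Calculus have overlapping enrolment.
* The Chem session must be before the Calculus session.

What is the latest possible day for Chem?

day 2

Downstream work caps Chem at day 2.
Chem at day 2 is achievable: Physics=day 1; Calculus=day 3; Chem=day 2; Algebra=day 1.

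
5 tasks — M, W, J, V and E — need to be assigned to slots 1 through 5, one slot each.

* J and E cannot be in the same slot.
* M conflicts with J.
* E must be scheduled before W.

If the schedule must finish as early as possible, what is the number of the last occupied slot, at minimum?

The precedence chain requires at least 2 distinct slots.
2 works (last occupied slot: 2): for example M in 1; V in 1; W in 2; J in 2; E in 1.

slot 2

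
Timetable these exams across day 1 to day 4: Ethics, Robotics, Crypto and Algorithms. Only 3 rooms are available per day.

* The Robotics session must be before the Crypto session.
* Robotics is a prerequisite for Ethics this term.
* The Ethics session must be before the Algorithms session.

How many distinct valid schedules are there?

11

Splitting on Ethics: it can be day 2 (6), day 3 (5). Listing each branch's schedules as (Robotics, Crypto, Algorithms) by day number:
Ethics=day 2: (1,2,3) (1,2,4) (1,3,3) (1,3,4) (1,4,3) (1,4,4) — 6.
Ethics=day 3: (1,2,4) (1,3,4) (1,4,4) (2,3,4) (2,4,4) — 5.
Summing: 6 + 5 = 11.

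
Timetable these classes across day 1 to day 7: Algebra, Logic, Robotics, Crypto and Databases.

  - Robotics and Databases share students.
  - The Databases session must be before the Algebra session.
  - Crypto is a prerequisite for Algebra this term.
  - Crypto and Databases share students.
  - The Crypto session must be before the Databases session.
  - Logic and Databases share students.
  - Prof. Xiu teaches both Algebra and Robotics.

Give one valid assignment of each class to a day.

Algebra in day 3, Logic in day 1, Crypto in day 1, Databases in day 2, Robotics in day 1

Checking: Databases(day 2) before Algebra(day 3); Crypto(day 1) before Databases(day 2); Crypto(day 1) before Algebra(day 3); Crypto(day 1) != Databases(day 2); Algebra(day 3) != Robotics(day 1); Robotics(day 1) != Databases(day 2); Logic(day 1) != Databases(day 2).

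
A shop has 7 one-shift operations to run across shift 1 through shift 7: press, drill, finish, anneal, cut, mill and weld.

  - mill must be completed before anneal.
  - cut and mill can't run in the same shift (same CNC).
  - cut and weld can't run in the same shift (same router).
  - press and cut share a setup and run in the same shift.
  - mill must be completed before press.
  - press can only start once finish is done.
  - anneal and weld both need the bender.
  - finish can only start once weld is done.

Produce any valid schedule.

press=shift 3, finish=shift 2, drill=shift 1, cut=shift 3, anneal=shift 2, weld=shift 1, mill=shift 1

Checking: weld(shift 1) before finish(shift 2); finish(shift 2) before press(shift 3); mill(shift 1) before press(shift 3); mill(shift 1) before anneal(shift 2); cut(shift 3) != mill(shift 1); anneal(shift 2) != weld(shift 1); cut(shift 3) != weld(shift 1); press = cut = shift 3.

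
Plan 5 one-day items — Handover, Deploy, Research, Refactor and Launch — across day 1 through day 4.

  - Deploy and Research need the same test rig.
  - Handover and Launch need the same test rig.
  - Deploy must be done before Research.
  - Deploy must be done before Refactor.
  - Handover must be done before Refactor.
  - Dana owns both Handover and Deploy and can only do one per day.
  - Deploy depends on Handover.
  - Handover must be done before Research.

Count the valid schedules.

18

Splitting on Handover: it can be day 1 (15), day 2 (3). Listing each branch's schedules as (Deploy, Research, Refactor, Launch) by day number:
Handover=day 1: (2,3,3,2) (2,3,3,3) (2,3,3,4) (2,3,4,2) (2,3,4,3) (2,3,4,4) (2,4,3,2) (2,4,3,3) (2,4,3,4) (2,4,4,2) (2,4,4,3) (2,4,4,4) (3,4,4,2) (3,4,4,3) (3,4,4,4) — 15.
Handover=day 2: (3,4,4,1) (3,4,4,3) (3,4,4,4) — 3.
Summing: 15 + 3 = 18.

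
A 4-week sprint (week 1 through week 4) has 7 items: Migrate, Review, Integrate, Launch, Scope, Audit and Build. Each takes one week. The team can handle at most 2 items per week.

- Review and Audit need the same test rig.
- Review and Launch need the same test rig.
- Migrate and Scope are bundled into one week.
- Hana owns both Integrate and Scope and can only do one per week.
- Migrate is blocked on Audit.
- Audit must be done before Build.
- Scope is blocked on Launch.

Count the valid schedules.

Splitting on Migrate: it can be week 2 (6), week 3 (15), week 4 (21). Listing each branch's schedules as (Review, Integrate, Launch, Scope, Audit, Build) by week number:
Migrate=week 2: (3,3,1,2,1,4) (3,4,1,2,1,3) (3,4,1,2,1,4) (4,3,1,2,1,3) (4,3,1,2,1,4) (4,4,1,2,1,3) — 6.
Migrate=week 3: (1,1,2,3,2,4) (1,4,2,3,2,4) (2,2,1,3,1,4) (2,4,1,3,1,2) (2,4,1,3,1,4) (4,1,1,3,2,4) (4,1,2,3,1,2) (4,1,2,3,1,4) (4,1,2,3,2,4) (4,2,1,3,1,2) (4,2,1,3,1,4) (4,2,1,3,2,4) (4,2,2,3,1,4) (4,4,1,3,1,2) (4,4,2,3,1,2) — 15.
Migrate=week 4: (1,1,2,4,2,3) (1,1,3,4,2,3) (1,2,3,4,2,3) (1,3,2,4,2,3) (2,1,3,4,1,2) (2,1,3,4,1,3) (2,2,1,4,1,3) (2,2,3,4,1,3) (2,3,1,4,1,2) (2,3,1,4,1,3) (2,3,3,4,1,2) (3,1,1,4,2,3) (3,1,2,4,1,2) (3,1,2,4,1,3) (3,1,2,4,2,3) (3,2,1,4,1,2) (3,2,1,4,1,3) (3,2,1,4,2,3) (3,2,2,4,1,3) (3,3,1,4,1,2) (3,3,2,4,1,2) — 21.
Summing: 6 + 15 + 21 = 42.

42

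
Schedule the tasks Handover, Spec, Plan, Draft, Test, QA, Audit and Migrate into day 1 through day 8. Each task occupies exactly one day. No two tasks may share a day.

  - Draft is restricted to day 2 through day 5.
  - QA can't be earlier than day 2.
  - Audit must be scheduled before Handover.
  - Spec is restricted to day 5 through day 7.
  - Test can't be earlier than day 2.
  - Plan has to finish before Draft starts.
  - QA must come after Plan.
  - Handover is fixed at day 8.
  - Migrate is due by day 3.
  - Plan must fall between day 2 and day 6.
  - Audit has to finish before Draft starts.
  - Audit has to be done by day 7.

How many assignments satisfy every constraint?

54

Splitting on Spec: it can be day 5 (8), day 6 (23), day 7 (23). Listing each branch's schedules as (Handover, Plan, Draft, Test, QA, Audit, Migrate) by day number:
Spec=day 5: (8,2,4,6,7,1,3) (8,2,4,6,7,3,1) (8,2,4,7,6,1,3) (8,2,4,7,6,3,1) (8,3,4,6,7,1,2) (8,3,4,6,7,2,1) (8,3,4,7,6,1,2) (8,3,4,7,6,2,1) — 8.
Spec=day 6: (8,2,4,5,7,1,3) (8,2,4,5,7,3,1) (8,2,4,7,5,1,3) (8,2,4,7,5,3,1) (8,2,5,3,7,4,1) (8,2,5,4,7,1,3) (8,2,5,4,7,3,1) (8,2,5,7,3,4,1) (8,2,5,7,4,1,3) (8,2,5,7,4,3,1) (8,3,4,5,7,1,2) (8,3,4,5,7,2,1) (8,3,4,7,5,1,2) (8,3,4,7,5,2,1) (8,3,5,2,7,4,1) (8,3,5,4,7,1,2) (8,3,5,4,7,2,1) (8,3,5,7,4,1,2) (8,3,5,7,4,2,1) (8,4,5,2,7,1,3) (8,4,5,2,7,3,1) (8,4,5,3,7,1,2) (8,4,5,3,7,2,1) — 23.
Spec=day 7: (8,2,4,5,6,1,3) (8,2,4,5,6,3,1) (8,2,4,6,5,1,3) (8,2,4,6,5,3,1) (8,2,5,3,6,4,1) (8,2,5,4,6,1,3) (8,2,5,4,6,3,1) (8,2,5,6,3,4,1) (8,2,5,6,4,1,3) (8,2,5,6,4,3,1) (8,3,4,5,6,1,2) (8,3,4,5,6,2,1) (8,3,4,6,5,1,2) (8,3,4,6,5,2,1) (8,3,5,2,6,4,1) (8,3,5,4,6,1,2) (8,3,5,4,6,2,1) (8,3,5,6,4,1,2) (8,3,5,6,4,2,1) (8,4,5,2,6,1,3) (8,4,5,2,6,3,1) (8,4,5,3,6,1,2) (8,4,5,3,6,2,1) — 23.
Summing: 8 + 23 + 23 = 54.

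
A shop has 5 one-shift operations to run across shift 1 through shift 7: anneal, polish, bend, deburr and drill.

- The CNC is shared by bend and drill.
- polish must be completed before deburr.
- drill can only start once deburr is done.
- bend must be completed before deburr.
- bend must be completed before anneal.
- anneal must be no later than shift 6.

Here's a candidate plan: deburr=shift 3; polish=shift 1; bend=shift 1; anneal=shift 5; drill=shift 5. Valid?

bend must be completed before deburr — holds.
drill can only start once deburr is done — holds.
The CNC is shared by bend and drill — holds.
polish must be completed before deburr — holds.
anneal must be no later than shift 6 — holds.
bend must be completed before anneal — holds.

Valid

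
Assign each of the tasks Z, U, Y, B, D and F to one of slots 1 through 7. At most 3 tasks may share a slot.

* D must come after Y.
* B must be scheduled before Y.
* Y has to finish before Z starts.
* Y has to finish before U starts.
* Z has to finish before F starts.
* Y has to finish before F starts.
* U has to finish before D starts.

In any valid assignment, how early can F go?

Precedence pushes F to at least 4.
F at 4 is achievable: D in 4; U in 3; Y in 2; Z in 3; F in 4; B in 1.

4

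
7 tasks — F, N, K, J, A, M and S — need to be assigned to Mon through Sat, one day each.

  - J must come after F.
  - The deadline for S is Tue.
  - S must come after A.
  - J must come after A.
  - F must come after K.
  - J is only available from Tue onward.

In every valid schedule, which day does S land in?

Precedence pushes S to at least Tue; S's own window allows nothing later than Tue.
So S is pinned to Tue.

Tue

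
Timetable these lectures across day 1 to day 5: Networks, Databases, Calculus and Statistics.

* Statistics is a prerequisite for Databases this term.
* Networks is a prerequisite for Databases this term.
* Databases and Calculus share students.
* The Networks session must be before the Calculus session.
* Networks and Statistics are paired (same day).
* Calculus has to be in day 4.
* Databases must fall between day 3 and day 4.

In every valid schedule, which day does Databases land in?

Databases's window is day 3–day 4.
Calculus is fixed at day 4, and Databases can't share a day with Calculus.
So Databases must be day 3.

day 3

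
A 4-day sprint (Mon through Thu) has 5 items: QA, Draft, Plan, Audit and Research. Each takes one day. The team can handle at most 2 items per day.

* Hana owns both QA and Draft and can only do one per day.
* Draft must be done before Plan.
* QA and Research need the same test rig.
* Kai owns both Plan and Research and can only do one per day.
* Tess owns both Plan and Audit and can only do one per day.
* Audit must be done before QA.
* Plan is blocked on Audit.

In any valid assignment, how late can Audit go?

Wed

Downstream work caps Audit at Wed.
Audit at Wed is achievable: Audit in Wed; QA in Thu; Research in Mon; Plan in Thu; Draft in Mon.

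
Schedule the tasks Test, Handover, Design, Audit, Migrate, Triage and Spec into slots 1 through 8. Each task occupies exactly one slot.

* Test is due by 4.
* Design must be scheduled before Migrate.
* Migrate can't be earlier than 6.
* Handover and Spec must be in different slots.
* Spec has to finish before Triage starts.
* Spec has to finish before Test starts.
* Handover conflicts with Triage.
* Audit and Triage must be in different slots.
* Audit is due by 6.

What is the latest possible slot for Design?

7

Downstream work caps Design at 7.
Design at 7 is achievable: Handover=3; Test=2; Triage=2; Audit=1; Design=7; Migrate=8; Spec=1.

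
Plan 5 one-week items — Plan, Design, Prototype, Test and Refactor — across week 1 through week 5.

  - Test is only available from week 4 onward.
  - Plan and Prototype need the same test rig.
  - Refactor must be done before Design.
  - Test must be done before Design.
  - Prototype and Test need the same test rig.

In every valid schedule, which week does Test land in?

Test is available from week 4; downstream work caps Test at week 4.
So Test is pinned to week 4.

week 4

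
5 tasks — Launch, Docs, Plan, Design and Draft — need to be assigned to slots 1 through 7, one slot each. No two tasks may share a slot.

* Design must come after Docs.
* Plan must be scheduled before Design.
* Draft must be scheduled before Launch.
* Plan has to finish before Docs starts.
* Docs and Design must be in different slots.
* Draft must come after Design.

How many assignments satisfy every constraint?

21

Splitting on Launch: it can be 5 (1), 6 (5), 7 (15). Listing each branch's schedules as (Docs, Plan, Design, Draft):
Launch=5: (2,1,3,4) — 1.
Launch=6: (2,1,3,4) (2,1,3,5) (2,1,4,5) (3,1,4,5) (3,2,4,5) — 5.
Launch=7: (2,1,3,4) (2,1,3,5) (2,1,3,6) (2,1,4,5) (2,1,4,6) (2,1,5,6) (3,1,4,5) (3,1,4,6) (3,1,5,6) (3,2,4,5) (3,2,4,6) (3,2,5,6) (4,1,5,6) (4,2,5,6) (4,3,5,6) — 15.
Summing: 1 + 5 + 15 = 21.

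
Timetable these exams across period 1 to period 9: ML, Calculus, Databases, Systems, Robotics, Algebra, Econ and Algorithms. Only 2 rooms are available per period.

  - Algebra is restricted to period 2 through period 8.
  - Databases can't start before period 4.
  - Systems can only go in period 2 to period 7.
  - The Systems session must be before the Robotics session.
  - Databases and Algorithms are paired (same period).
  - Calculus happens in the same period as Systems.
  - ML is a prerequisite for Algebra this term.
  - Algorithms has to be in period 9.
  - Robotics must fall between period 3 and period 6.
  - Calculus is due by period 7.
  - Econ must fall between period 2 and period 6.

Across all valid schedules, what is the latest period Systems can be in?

Systems is available from period 2; Systems's own window allows nothing later than period 7; downstream work caps Systems at period 5.
Systems at period 5 is achievable: ML in period 1; Databases in period 9; Algebra in period 2; Calculus in period 5; Robotics in period 6; Algorithms in period 9; Econ in period 2; Systems in period 5.

period 5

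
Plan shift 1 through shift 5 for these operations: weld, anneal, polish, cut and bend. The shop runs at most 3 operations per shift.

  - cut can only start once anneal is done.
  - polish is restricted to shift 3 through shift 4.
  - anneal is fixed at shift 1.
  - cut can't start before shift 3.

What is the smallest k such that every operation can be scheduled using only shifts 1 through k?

The precedence chain requires at least 2 distinct shifts.
With at most 3 per shift and 5 operations, at least 2 shifts are needed.
polish can't be placed before shift 3, so the schedule must run through at least shift 3.
3 works (last occupied shift: shift 3): for example weld=shift 1; bend=shift 1; anneal=shift 1; polish=shift 3; cut=shift 3.

3 shifts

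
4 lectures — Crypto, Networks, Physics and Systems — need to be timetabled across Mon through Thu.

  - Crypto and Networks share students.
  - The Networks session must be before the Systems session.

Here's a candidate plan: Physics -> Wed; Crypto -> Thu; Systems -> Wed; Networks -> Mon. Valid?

Yes, all constraints hold

The Networks session must be before the Systems session — holds.
Crypto and Networks share students — holds.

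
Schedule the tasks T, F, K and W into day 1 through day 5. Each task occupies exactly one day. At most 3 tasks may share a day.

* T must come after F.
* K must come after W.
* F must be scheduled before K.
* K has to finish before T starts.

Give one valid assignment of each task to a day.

K -> day 2; W -> day 1; F -> day 1; T -> day 3

Checking: K(day 2) before T(day 3); W(day 1) before K(day 2); F(day 1) before T(day 3); F(day 1) before K(day 2); max 2 per day (cap 3).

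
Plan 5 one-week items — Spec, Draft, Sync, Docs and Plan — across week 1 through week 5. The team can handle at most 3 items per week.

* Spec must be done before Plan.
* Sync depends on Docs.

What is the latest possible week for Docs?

week 4

Downstream work caps Docs at week 4.
Docs at week 4 is achievable: Sync -> week 5; Draft -> week 1; Spec -> week 1; Plan -> week 2; Docs -> week 4.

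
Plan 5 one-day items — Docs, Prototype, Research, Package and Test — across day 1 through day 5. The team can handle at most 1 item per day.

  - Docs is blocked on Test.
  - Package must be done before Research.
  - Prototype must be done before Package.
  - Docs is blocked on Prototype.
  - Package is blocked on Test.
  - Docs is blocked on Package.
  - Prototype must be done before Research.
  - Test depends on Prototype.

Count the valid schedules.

2

Enumerating: Test=day 2, Docs=day 4, Research=day 5, Prototype=day 1, Package=day 3 | Research=day 4, Prototype=day 1, Test=day 2, Package=day 3, Docs=day 5.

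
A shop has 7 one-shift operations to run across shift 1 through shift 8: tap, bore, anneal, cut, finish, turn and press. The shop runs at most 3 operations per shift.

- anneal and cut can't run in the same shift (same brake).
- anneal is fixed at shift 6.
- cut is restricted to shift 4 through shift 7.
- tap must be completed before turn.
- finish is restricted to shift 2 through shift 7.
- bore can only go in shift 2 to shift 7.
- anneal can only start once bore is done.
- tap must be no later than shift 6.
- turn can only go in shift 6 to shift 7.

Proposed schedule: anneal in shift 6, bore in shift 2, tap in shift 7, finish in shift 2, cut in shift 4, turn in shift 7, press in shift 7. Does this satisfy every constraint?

finish is restricted to shift 2 through shift 7 — holds.
tap must be no later than shift 6 — violated.
The shop runs at most 3 operations per shift — holds.
cut is restricted to shift 4 through shift 7 — holds.
anneal is fixed at shift 6 — holds.
bore can only go in shift 2 to shift 7 — holds.
anneal and cut can't run in the same shift (same brake) — holds.
turn can only go in shift 6 to shift 7 — holds.
tap must be completed before turn — violated.
anneal can only start once bore is done — holds.

No. tap must be no later than shift 6 is not satisfied.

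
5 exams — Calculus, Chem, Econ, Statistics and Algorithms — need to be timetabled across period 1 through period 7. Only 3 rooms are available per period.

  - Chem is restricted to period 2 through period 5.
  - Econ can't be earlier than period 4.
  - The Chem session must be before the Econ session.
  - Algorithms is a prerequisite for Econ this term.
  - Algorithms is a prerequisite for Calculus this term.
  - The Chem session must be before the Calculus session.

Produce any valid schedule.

Algorithms -> period 1; Econ -> period 4; Calculus -> period 3; Statistics -> period 1; Chem -> period 2

Checking: Chem(period 2) before Calculus(period 3); Chem(period 2) before Econ(period 4); Algorithms(period 1) before Calculus(period 3); Algorithms(period 1) before Econ(period 4); Chem=period 2 in [period 2,period 5]; Econ=period 4 in [period 4,period 7]; max 2 per period (cap 3).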